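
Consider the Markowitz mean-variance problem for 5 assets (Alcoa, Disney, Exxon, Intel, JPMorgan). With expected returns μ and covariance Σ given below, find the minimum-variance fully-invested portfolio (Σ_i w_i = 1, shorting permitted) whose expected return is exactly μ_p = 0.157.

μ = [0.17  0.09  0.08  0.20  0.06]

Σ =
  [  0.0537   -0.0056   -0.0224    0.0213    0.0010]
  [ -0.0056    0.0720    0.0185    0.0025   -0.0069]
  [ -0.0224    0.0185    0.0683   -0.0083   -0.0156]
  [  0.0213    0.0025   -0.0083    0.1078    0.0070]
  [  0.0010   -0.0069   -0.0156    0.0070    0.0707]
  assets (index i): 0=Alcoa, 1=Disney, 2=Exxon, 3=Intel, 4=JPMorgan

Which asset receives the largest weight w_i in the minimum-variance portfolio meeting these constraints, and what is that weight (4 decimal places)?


g=Σ⁻¹μ = [3.8696  0.9631  2.6320  1.1833  1.3515]
h=Σ⁻¹𝟙 = [28.7081  11.2038  26.1262  4.0444  20.1960]
a=μᵀg=1.272808  b=𝟙ᵀg=9.999448  c=𝟙ᵀh=90.278432  D=ac−b²=14.918151
λ₁=(c·0.157−b)/D = (90.278432·0.157−9.999448)/14.918151 = 0.279811
λ₂=(a−b·0.157)/D = (1.272808−9.999448·0.157)/14.918151 = -0.019916
w* = 0.279811·g + -0.019916·h:
  w_0 = 0.279811·3.8696 + -0.019916·28.7081 = 0.5110  (Alcoa)
  w_1 = 0.279811·0.9631 + -0.019916·11.2038 = 0.0464  (Disney)
  w_2 = 0.279811·2.6320 + -0.019916·26.1262 = 0.2161  (Exxon)
  w_3 = 0.279811·1.1833 + -0.019916·4.0444 = 0.2505  (Intel)
  w_4 = 0.279811·1.3515 + -0.019916·20.1960 = -0.0240  (JPMorgan)
Σw_i=1.0000  μᵀw=0.1570
σ²=wᵀΣw=λ₁·μ_p+λ₂ = 0.279811·0.157 + -0.019916 = 0.024015 ≈ 0.0240

Alcoa (0.5110)


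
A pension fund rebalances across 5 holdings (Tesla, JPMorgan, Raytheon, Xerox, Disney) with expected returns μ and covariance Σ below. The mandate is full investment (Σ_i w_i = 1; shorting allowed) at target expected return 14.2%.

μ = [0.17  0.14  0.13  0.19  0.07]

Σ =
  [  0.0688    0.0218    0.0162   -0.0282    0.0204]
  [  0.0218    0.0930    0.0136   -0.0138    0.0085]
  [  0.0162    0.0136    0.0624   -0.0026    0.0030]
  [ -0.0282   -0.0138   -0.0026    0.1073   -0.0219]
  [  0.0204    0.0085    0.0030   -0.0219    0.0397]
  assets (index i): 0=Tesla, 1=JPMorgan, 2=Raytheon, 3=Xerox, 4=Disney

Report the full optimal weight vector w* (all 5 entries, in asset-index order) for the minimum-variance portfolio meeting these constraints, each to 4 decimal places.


p=Σ⁻¹μ = [2.5472  1.0037  1.2411  2.9626  1.7799]
q=Σ⁻¹𝟙 = [8.6928  7.1705  11.6082  18.6439  28.5943]
a=μᵀp=1.422390  b=𝟙ᵀp=9.534643  c=𝟙ᵀq=74.709636  D=ac−b²=15.356861
λ₁=(c·0.142−b)/D = (74.709636·0.142−9.534643)/15.356861 = 0.069944
λ₂=(a−b·0.142)/D = (1.422390−9.534643·0.142)/15.356861 = 0.004459
w* = 0.069944·p + 0.004459·q:
  w_0 = 0.069944·2.5472 + 0.004459·8.6928 = 0.2169  (Tesla)
  w_1 = 0.069944·1.0037 + 0.004459·7.1705 = 0.1022  (JPMorgan)
  w_2 = 0.069944·1.2411 + 0.004459·11.6082 = 0.1386  (Raytheon)
  w_3 = 0.069944·2.9626 + 0.004459·18.6439 = 0.2903  (Xerox)
  w_4 = 0.069944·1.7799 + 0.004459·28.5943 = 0.2520  (Disney)
Σw_i=1.0000  μᵀw=0.1420
σ²=wᵀΣw=λ₁·μ_p+λ₂ = 0.069944·0.142 + 0.004459 = 0.014391 ≈ 0.0144

0.2169  0.1022  0.1386  0.2903  0.2520


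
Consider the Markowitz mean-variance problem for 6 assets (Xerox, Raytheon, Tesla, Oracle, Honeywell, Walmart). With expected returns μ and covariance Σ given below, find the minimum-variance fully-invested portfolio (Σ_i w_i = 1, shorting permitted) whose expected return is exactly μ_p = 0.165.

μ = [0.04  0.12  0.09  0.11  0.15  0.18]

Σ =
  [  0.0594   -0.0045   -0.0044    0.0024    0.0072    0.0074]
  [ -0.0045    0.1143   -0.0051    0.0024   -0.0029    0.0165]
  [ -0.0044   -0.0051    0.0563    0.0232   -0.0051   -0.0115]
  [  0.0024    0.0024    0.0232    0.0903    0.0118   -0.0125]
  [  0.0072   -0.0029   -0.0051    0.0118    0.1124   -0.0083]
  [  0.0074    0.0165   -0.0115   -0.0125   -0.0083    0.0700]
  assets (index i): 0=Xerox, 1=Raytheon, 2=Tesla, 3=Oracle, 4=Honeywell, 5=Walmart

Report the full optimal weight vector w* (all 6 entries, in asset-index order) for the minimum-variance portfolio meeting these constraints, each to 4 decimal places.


-0.1684  0.0630  0.2020  0.1305  0.2493  0.5236

x=Σ⁻¹μ = [0.2788  0.7348  2.0932  0.8717  1.5646  3.0538]
y=Σ⁻¹𝟙 = [15.5731  8.0635  21.5055  5.9375  9.6766  16.4794]
a=μᵀx=1.167982  b=𝟙ᵀx=8.596950  c=𝟙ᵀy=77.235604  D=ac−b²=16.302213
λ₁=(c·0.165−b)/D = (77.235604·0.165−8.596950)/16.302213 = 0.254378
λ₂=(a−b·0.165)/D = (1.167982−8.596950·0.165)/16.302213 = -0.015367
w* = 0.254378·x + -0.015367·y:
  w_0 = 0.254378·0.2788 + -0.015367·15.5731 = -0.1684  (Xerox)
  w_1 = 0.254378·0.7348 + -0.015367·8.0635 = 0.0630  (Raytheon)
  w_2 = 0.254378·2.0932 + -0.015367·21.5055 = 0.2020  (Tesla)
  w_3 = 0.254378·0.8717 + -0.015367·5.9375 = 0.1305  (Oracle)
  w_4 = 0.254378·1.5646 + -0.015367·9.6766 = 0.2493  (Honeywell)
  w_5 = 0.254378·3.0538 + -0.015367·16.4794 = 0.5236  (Walmart)
Σw_i=1.0000  μᵀw=0.1650
σ²=wᵀΣw=λ₁·μ_p+λ₂ = 0.254378·0.165 + -0.015367 = 0.026605 ≈ 0.0266


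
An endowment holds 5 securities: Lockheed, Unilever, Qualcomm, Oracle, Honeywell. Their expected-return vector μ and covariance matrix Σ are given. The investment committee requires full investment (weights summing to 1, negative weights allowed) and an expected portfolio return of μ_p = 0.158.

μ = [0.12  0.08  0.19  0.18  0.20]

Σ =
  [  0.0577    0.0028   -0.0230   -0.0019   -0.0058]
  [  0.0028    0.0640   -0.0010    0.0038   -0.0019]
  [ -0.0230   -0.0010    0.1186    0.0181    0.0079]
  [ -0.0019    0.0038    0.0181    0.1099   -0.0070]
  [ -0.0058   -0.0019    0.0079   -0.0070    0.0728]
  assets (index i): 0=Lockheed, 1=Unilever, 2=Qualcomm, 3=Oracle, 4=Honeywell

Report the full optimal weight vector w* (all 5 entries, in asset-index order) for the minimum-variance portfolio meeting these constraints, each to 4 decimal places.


0.2946  0.1156  0.1671  0.1447  0.2780

g=Σ⁻¹μ = [3.0822  1.1393  1.7745  1.5492  2.9790]
h=Σ⁻¹𝟙 = [22.7016  14.7727  10.6684  8.2151  15.5627]
a=μᵀg=1.672823  b=𝟙ᵀg=10.524254  c=𝟙ᵀh=71.920477  D=ac−b²=9.550289
λ₁=(c·0.158−b)/D = (71.920477·0.158−10.524254)/9.550289 = 0.087870
λ₂=(a−b·0.158)/D = (1.672823−10.524254·0.158)/9.550289 = 0.001046
w* = 0.087870·g + 0.001046·h:
  w_0 = 0.087870·3.0822 + 0.001046·22.7016 = 0.2946  (Lockheed)
  w_1 = 0.087870·1.1393 + 0.001046·14.7727 = 0.1156  (Unilever)
  w_2 = 0.087870·1.7745 + 0.001046·10.6684 = 0.1671  (Qualcomm)
  w_3 = 0.087870·1.5492 + 0.001046·8.2151 = 0.1447  (Oracle)
  w_4 = 0.087870·2.9790 + 0.001046·15.5627 = 0.2780  (Honeywell)
Σw_i=1.0000  μᵀw=0.1580
σ²=wᵀΣw=λ₁·μ_p+λ₂ = 0.087870·0.158 + 0.001046 = 0.014930 ≈ 0.0149


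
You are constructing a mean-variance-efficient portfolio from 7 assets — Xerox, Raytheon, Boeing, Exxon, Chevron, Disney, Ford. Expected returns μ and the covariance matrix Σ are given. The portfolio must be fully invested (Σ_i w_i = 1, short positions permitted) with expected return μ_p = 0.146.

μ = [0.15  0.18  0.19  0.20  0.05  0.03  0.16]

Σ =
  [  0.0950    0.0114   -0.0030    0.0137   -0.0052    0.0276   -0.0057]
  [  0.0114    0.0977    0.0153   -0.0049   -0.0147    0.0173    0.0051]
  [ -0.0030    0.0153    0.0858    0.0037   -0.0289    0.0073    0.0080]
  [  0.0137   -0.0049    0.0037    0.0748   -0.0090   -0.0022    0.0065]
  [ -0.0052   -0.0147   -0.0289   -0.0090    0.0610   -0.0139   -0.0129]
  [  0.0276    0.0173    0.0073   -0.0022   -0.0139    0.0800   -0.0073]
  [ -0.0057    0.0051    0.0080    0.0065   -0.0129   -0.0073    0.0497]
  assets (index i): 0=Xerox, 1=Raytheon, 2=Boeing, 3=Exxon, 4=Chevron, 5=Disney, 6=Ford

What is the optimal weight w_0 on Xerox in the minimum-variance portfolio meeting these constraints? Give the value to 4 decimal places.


p=Σ⁻¹μ = [1.4202  1.7104  2.7993  2.5598  3.8633  0.3180  3.4708]
q=Σ⁻¹𝟙 = [7.1010  8.8113  19.1826  14.5661  39.9455  16.2718  27.7963]
a=μᵀp=2.322782  b=𝟙ᵀp=16.141946  c=𝟙ᵀq=133.674655  D=ac−b²=49.934674
λ₁=(c·0.146−b)/D = (133.674655·0.146−16.141946)/49.934674 = 0.067579
λ₂=(a−b·0.146)/D = (2.322782−16.141946·0.146)/49.934674 = -0.000680
w* = 0.067579·p + -0.000680·q:
  w_0 = 0.067579·1.4202 + -0.000680·7.1010 = 0.0912  (Xerox)
  w_1 = 0.067579·1.7104 + -0.000680·8.8113 = 0.1096  (Raytheon)
  w_2 = 0.067579·2.7993 + -0.000680·19.1826 = 0.1761  (Boeing)
  w_3 = 0.067579·2.5598 + -0.000680·14.5661 = 0.1631  (Exxon)
  w_4 = 0.067579·3.8633 + -0.000680·39.9455 = 0.2339  (Chevron)
  w_5 = 0.067579·0.3180 + -0.000680·16.2718 = 0.0104  (Disney)
  w_6 = 0.067579·3.4708 + -0.000680·27.7963 = 0.2157  (Ford)
Σw_i=1.0000  μᵀw=0.1460
σ²=wᵀΣw=λ₁·μ_p+λ₂ = 0.067579·0.146 + -0.000680 = 0.009187 ≈ 0.0092

0.0912


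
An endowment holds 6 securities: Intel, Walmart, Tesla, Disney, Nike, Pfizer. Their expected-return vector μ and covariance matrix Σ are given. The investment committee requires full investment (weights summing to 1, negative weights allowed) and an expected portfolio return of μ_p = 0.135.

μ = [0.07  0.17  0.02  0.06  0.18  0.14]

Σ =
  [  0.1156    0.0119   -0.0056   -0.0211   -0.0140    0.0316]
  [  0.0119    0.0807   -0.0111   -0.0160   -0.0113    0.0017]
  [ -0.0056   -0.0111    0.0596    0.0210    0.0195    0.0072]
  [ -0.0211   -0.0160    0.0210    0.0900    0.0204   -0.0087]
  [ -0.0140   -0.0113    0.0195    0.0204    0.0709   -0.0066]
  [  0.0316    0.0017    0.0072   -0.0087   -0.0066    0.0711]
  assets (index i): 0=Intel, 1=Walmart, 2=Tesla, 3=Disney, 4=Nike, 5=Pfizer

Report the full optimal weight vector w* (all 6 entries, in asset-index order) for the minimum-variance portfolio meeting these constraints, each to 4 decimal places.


0.0784  0.2602  0.0555  0.1386  0.2605  0.2068

p=Σ⁻¹μ = [0.2211  2.5308  -0.7870  0.8549  3.1693  2.2888]
q=Σ⁻¹𝟙 = [7.9789  16.5875  10.8525  11.5558  13.0986  11.6528]
a=μᵀp=1.372175  b=𝟙ᵀp=8.277937  c=𝟙ᵀq=71.726092  D=ac−b²=29.896503
λ₁=(c·0.135−b)/D = (71.726092·0.135−8.277937)/29.896503 = 0.046998
λ₂=(a−b·0.135)/D = (1.372175−8.277937·0.135)/29.896503 = 0.008518
w* = 0.046998·p + 0.008518·q:
  w_0 = 0.046998·0.2211 + 0.008518·7.9789 = 0.0784  (Intel)
  w_1 = 0.046998·2.5308 + 0.008518·16.5875 = 0.2602  (Walmart)
  w_2 = 0.046998·-0.7870 + 0.008518·10.8525 = 0.0555  (Tesla)
  w_3 = 0.046998·0.8549 + 0.008518·11.5558 = 0.1386  (Disney)
  w_4 = 0.046998·3.1693 + 0.008518·13.0986 = 0.2605  (Nike)
  w_5 = 0.046998·2.2888 + 0.008518·11.6528 = 0.2068  (Pfizer)
Σw_i=1.0000  μᵀw=0.1350
σ²=wᵀΣw=λ₁·μ_p+λ₂ = 0.046998·0.135 + 0.008518 = 0.014863 ≈ 0.0149


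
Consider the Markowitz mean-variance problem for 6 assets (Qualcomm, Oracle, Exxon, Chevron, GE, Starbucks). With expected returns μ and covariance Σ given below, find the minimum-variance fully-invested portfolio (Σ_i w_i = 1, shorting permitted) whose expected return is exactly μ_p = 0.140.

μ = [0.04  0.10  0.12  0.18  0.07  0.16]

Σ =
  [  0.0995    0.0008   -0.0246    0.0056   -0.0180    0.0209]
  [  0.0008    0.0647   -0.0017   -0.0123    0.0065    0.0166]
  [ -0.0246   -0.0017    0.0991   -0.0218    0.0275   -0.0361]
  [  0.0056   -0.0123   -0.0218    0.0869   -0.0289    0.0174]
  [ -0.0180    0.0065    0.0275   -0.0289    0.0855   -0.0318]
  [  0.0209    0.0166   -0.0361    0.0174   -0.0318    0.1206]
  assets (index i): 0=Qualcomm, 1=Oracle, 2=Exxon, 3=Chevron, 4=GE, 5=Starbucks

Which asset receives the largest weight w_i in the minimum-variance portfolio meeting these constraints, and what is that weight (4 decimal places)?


Chevron (0.3381)

x=Σ⁻¹μ = [0.7362  1.5649  2.2045  3.0628  1.8049  1.6776]
y=Σ⁻¹𝟙 = [14.1694  15.0355  17.1747  21.2483  19.2553  10.9193]
a=μᵀx=1.396544  b=𝟙ᵀx=11.050941  c=𝟙ᵀy=97.802484  D=ac−b²=14.462188
λ₁=(c·0.140−b)/D = (97.802484·0.140−11.050941)/14.462188 = 0.182642
λ₂=(a−b·0.140)/D = (1.396544−11.050941·0.140)/14.462188 = -0.010413
w* = 0.182642·x + -0.010413·y:
  w_0 = 0.182642·0.7362 + -0.010413·14.1694 = -0.0131  (Qualcomm)
  w_1 = 0.182642·1.5649 + -0.010413·15.0355 = 0.1293  (Oracle)
  w_2 = 0.182642·2.2045 + -0.010413·17.1747 = 0.2238  (Exxon)
  w_3 = 0.182642·3.0628 + -0.010413·21.2483 = 0.3381  (Chevron)
  w_4 = 0.182642·1.8049 + -0.010413·19.2553 = 0.1292  (GE)
  w_5 = 0.182642·1.6776 + -0.010413·10.9193 = 0.1927  (Starbucks)
Σw_i=1.0000  μᵀw=0.1400
σ²=wᵀΣw=λ₁·μ_p+λ₂ = 0.182642·0.140 + -0.010413 = 0.015157 ≈ 0.0152


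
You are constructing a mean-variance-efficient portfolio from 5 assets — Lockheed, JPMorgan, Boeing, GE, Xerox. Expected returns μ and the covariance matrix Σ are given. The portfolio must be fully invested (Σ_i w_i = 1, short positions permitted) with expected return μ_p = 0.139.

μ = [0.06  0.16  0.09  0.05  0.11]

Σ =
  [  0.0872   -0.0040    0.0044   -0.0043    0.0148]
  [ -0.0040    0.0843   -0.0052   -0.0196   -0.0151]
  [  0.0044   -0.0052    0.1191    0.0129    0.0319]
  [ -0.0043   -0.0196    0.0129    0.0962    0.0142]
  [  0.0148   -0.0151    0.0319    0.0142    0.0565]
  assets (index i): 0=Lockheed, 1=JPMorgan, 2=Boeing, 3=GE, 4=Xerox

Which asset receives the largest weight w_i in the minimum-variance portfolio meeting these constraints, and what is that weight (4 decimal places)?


x=Σ⁻¹μ = [0.4510  2.4896  0.1781  0.6958  2.2187]
y=Σ⁻¹𝟙 = [10.1755  17.9797  3.5417  11.8443  14.8624]
a=μᵀx=0.720262  b=𝟙ᵀx=6.033119  c=𝟙ᵀy=58.403642  D=ac−b²=5.667414
λ₁=(c·0.139−b)/D = (58.403642·0.139−6.033119)/5.667414 = 0.367890
λ₂=(a−b·0.139)/D = (0.720262−6.033119·0.139)/5.667414 = -0.020881
w* = 0.367890·x + -0.020881·y:
  w_0 = 0.367890·0.4510 + -0.020881·10.1755 = -0.0465  (Lockheed)
  w_1 = 0.367890·2.4896 + -0.020881·17.9797 = 0.5404  (JPMorgan)
  w_2 = 0.367890·0.1781 + -0.020881·3.5417 = -0.0084  (Boeing)
  w_3 = 0.367890·0.6958 + -0.020881·11.8443 = 0.0086  (GE)
  w_4 = 0.367890·2.2187 + -0.020881·14.8624 = 0.5059  (Xerox)
Σw_i=1.0000  μᵀw=0.1390
σ²=wᵀΣw=λ₁·μ_p+λ₂ = 0.367890·0.139 + -0.020881 = 0.030256 ≈ 0.0303

JPMorgan (0.5404)


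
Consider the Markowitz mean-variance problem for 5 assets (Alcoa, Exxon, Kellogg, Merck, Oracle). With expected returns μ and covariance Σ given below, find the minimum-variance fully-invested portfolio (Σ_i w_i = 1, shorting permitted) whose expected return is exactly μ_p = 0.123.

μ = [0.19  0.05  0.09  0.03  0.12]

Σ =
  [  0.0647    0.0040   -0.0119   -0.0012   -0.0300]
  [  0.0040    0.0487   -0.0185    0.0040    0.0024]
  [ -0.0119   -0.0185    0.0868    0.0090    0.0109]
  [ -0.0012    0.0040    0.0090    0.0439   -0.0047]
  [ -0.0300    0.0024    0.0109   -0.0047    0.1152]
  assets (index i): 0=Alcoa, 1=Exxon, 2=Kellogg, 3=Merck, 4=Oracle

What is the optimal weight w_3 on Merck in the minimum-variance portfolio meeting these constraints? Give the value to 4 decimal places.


x=Σ⁻¹μ = [4.0660  1.1286  1.5282  0.5878  1.9564]
y=Σ⁻¹𝟙 = [23.6916  22.2892  15.7642  19.6301  13.6952]
a=μᵀx=1.218904  b=𝟙ᵀx=9.266975  c=𝟙ᵀy=95.070323  D=ac−b²=30.004750
λ₁=(c·0.123−b)/D = (95.070323·0.123−9.266975)/30.004750 = 0.080876
λ₂=(a−b·0.123)/D = (1.218904−9.266975·0.123)/30.004750 = 0.002635
w* = 0.080876·x + 0.002635·y:
  w_0 = 0.080876·4.0660 + 0.002635·23.6916 = 0.3913  (Alcoa)
  w_1 = 0.080876·1.1286 + 0.002635·22.2892 = 0.1500  (Exxon)
  w_2 = 0.080876·1.5282 + 0.002635·15.7642 = 0.1651  (Kellogg)
  w_3 = 0.080876·0.5878 + 0.002635·19.6301 = 0.0993  (Merck)
  w_4 = 0.080876·1.9564 + 0.002635·13.6952 = 0.1943  (Oracle)
Σw_i=1.0000  μᵀw=0.1230
σ²=wᵀΣw=λ₁·μ_p+λ₂ = 0.080876·0.123 + 0.002635 = 0.012583 ≈ 0.0126

0.0993


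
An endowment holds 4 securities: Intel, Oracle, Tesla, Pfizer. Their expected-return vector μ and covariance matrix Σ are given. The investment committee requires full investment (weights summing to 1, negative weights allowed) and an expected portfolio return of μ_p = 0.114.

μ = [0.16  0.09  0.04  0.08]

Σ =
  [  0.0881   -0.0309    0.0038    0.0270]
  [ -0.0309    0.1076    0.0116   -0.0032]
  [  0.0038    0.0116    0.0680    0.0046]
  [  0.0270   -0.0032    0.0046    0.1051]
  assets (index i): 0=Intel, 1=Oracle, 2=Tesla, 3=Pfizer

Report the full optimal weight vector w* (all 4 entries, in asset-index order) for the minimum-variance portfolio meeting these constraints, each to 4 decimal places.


u=Σ⁻¹μ = [2.2564  1.4697  0.1967  0.2177]
v=Σ⁻¹𝟙 = [13.2439  12.0340  11.5087  5.9751]
a=μᵀu=0.518576  b=𝟙ᵀu=4.140442  c=𝟙ᵀv=42.761722  D=ac−b²=5.031940
λ₁=(c·0.114−b)/D = (42.761722·0.114−4.140442)/5.031940 = 0.145947
λ₂=(a−b·0.114)/D = (0.518576−4.140442·0.114)/5.031940 = 0.009254
w* = 0.145947·u + 0.009254·v:
  w_0 = 0.145947·2.2564 + 0.009254·13.2439 = 0.4519  (Intel)
  w_1 = 0.145947·1.4697 + 0.009254·12.0340 = 0.3259  (Oracle)
  w_2 = 0.145947·0.1967 + 0.009254·11.5087 = 0.1352  (Tesla)
  w_3 = 0.145947·0.2177 + 0.009254·5.9751 = 0.0871  (Pfizer)
Σw_i=1.0000  μᵀw=0.1140
σ²=wᵀΣw=λ₁·μ_p+λ₂ = 0.145947·0.114 + 0.009254 = 0.025892 ≈ 0.0259

0.4519  0.3259  0.1352  0.0871


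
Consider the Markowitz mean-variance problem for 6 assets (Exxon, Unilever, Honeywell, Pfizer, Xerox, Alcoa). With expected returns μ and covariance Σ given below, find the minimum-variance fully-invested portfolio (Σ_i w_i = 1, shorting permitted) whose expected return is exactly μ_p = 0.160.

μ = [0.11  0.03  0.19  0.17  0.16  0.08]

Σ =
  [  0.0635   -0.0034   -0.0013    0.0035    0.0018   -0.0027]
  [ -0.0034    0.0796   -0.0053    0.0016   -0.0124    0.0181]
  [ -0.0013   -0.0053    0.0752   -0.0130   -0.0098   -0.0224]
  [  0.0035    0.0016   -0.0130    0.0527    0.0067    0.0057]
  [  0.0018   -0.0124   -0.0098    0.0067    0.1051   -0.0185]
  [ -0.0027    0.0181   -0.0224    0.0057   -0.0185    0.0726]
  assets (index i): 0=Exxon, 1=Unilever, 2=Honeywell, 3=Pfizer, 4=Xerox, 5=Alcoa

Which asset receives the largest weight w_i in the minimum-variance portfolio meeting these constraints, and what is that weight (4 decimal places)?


g=Σ⁻¹μ = [1.6945  0.3966  4.2812  3.5926  2.1785  2.6600]
h=Σ⁻¹𝟙 = [16.3410  12.0767  26.4340  19.6638  15.7426  21.9946]
a=μᵀg=2.183830  b=𝟙ᵀg=14.803479  c=𝟙ᵀh=112.252523  D=ac−b²=25.997424
λ₁=(c·0.160−b)/D = (112.252523·0.160−14.803479)/25.997424 = 0.121432
λ₂=(a−b·0.160)/D = (2.183830−14.803479·0.160)/25.997424 = -0.007106
w* = 0.121432·g + -0.007106·h:
  w_0 = 0.121432·1.6945 + -0.007106·16.3410 = 0.0897  (Exxon)
  w_1 = 0.121432·0.3966 + -0.007106·12.0767 = -0.0377  (Unilever)
  w_2 = 0.121432·4.2812 + -0.007106·26.4340 = 0.3320  (Honeywell)
  w_3 = 0.121432·3.5926 + -0.007106·19.6638 = 0.2965  (Pfizer)
  w_4 = 0.121432·2.1785 + -0.007106·15.7426 = 0.1527  (Xerox)
  w_5 = 0.121432·2.6600 + -0.007106·21.9946 = 0.1667  (Alcoa)
Σw_i=1.0000  μᵀw=0.1600
σ²=wᵀΣw=λ₁·μ_p+λ₂ = 0.121432·0.160 + -0.007106 = 0.012324 ≈ 0.0123

Honeywell (0.3320)


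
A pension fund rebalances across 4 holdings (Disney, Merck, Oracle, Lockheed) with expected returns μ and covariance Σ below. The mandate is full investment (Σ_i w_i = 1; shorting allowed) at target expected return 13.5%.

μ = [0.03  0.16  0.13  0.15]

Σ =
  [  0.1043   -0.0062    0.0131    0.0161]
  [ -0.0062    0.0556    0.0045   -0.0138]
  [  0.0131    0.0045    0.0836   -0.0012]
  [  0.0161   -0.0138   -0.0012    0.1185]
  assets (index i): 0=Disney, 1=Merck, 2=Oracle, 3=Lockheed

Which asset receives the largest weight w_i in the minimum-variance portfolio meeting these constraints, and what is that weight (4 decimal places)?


Merck (0.4464)

u=Σ⁻¹μ = [0.0469  3.1776  1.4002  1.6437]
v=Σ⁻¹𝟙 = [8.0683  20.5381  9.7331  9.8330]
a=μᵀu=0.938398  b=𝟙ᵀu=6.268390  c=𝟙ᵀv=48.172431  D=ac−b²=5.912200
λ₁=(c·0.135−b)/D = (48.172431·0.135−6.268390)/5.912200 = 0.039729
λ₂=(a−b·0.135)/D = (0.938398−6.268390·0.135)/5.912200 = 0.015589
w* = 0.039729·u + 0.015589·v:
  w_0 = 0.039729·0.0469 + 0.015589·8.0683 = 0.1276  (Disney)
  w_1 = 0.039729·3.1776 + 0.015589·20.5381 = 0.4464  (Merck)
  w_2 = 0.039729·1.4002 + 0.015589·9.7331 = 0.2074  (Oracle)
  w_3 = 0.039729·1.6437 + 0.015589·9.8330 = 0.2186  (Lockheed)
Σw_i=1.0000  μᵀw=0.1350
σ²=wᵀΣw=λ₁·μ_p+λ₂ = 0.039729·0.135 + 0.015589 = 0.020952 ≈ 0.0210


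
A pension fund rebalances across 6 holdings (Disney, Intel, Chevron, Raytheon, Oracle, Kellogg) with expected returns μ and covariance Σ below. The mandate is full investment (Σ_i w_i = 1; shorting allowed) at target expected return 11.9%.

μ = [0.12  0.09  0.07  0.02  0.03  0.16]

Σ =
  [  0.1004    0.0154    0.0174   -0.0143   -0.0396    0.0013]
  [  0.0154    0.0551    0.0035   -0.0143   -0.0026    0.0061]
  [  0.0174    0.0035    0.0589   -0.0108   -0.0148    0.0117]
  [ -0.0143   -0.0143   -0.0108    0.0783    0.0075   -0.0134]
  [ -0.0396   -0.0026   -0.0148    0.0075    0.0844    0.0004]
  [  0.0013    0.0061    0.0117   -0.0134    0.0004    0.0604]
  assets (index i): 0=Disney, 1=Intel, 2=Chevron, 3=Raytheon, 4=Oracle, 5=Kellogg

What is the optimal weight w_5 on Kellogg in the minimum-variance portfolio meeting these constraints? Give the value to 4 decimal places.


0.4799

g=Σ⁻¹μ = [1.4462  1.2556  0.6520  1.1848  1.0693  2.6206]
h=Σ⁻¹𝟙 = [15.2595  17.6890  17.4792  21.9283  20.5946  15.7840]
a=μᵀg=0.807256  b=𝟙ᵀg=8.228540  c=𝟙ᵀh=108.734612  D=ac−b²=20.067806
λ₁=(c·0.119−b)/D = (108.734612·0.119−8.228540)/20.067806 = 0.234748
λ₂=(a−b·0.119)/D = (0.807256−8.228540·0.119)/20.067806 = -0.008568
w* = 0.234748·g + -0.008568·h:
  w_0 = 0.234748·1.4462 + -0.008568·15.2595 = 0.2088  (Disney)
  w_1 = 0.234748·1.2556 + -0.008568·17.6890 = 0.1432  (Intel)
  w_2 = 0.234748·0.6520 + -0.008568·17.4792 = 0.0033  (Chevron)
  w_3 = 0.234748·1.1848 + -0.008568·21.9283 = 0.0903  (Raytheon)
  w_4 = 0.234748·1.0693 + -0.008568·20.5946 = 0.0746  (Oracle)
  w_5 = 0.234748·2.6206 + -0.008568·15.7840 = 0.4799  (Kellogg)
Σw_i=1.0000  μᵀw=0.1190
σ²=wᵀΣw=λ₁·μ_p+λ₂ = 0.234748·0.119 + -0.008568 = 0.019367 ≈ 0.0194


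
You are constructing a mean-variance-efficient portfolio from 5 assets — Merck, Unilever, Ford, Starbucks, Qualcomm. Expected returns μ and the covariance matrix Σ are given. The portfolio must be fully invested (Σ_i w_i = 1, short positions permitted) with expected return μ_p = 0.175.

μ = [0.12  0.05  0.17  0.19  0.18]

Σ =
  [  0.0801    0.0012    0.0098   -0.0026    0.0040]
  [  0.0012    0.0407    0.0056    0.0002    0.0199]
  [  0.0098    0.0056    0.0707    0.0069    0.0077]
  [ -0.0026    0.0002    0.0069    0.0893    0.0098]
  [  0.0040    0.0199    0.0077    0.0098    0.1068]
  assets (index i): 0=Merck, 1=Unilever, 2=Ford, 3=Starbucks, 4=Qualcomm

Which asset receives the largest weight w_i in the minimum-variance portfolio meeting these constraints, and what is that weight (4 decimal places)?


Ford (0.3177)

x=Σ⁻¹μ = [1.2605  0.2999  1.8840  1.8783  1.2741]
y=Σ⁻¹𝟙 = [11.1688  21.2406  9.5368  10.3715  3.3480]
a=μᵀx=1.072745  b=𝟙ᵀx=6.596777  c=𝟙ᵀy=55.665768  D=ac−b²=16.197732
λ₁=(c·0.175−b)/D = (55.665768·0.175−6.596777)/16.197732 = 0.194146
λ₂=(a−b·0.175)/D = (1.072745−6.596777·0.175)/16.197732 = -0.005043
w* = 0.194146·x + -0.005043·y:
  w_0 = 0.194146·1.2605 + -0.005043·11.1688 = 0.1884  (Merck)
  w_1 = 0.194146·0.2999 + -0.005043·21.2406 = -0.0489  (Unilever)
  w_2 = 0.194146·1.8840 + -0.005043·9.5368 = 0.3177  (Ford)
  w_3 = 0.194146·1.8783 + -0.005043·10.3715 = 0.3124  (Starbucks)
  w_4 = 0.194146·1.2741 + -0.005043·3.3480 = 0.2305  (Qualcomm)
Σw_i=1.0000  μᵀw=0.1750
σ²=wᵀΣw=λ₁·μ_p+λ₂ = 0.194146·0.175 + -0.005043 = 0.028932 ≈ 0.0289


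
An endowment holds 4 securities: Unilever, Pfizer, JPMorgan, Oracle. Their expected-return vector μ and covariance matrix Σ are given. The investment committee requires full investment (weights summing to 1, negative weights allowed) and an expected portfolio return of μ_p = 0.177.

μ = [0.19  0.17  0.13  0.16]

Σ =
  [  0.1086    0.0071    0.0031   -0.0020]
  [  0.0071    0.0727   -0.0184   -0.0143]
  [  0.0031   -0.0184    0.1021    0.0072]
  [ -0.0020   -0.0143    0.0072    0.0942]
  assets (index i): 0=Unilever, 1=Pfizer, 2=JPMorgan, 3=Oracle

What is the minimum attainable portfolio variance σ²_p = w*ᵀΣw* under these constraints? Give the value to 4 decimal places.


0.0336

g=Σ⁻¹μ = [1.5448  3.0039  1.6222  2.0633]
h=Σ⁻¹𝟙 = [7.8886  18.5148  11.9975  12.6768]
a=μᵀg=1.345209  b=𝟙ᵀg=8.234316  c=𝟙ᵀh=51.077711  D=ac−b²=0.906234
λ₁=(c·0.177−b)/D = (51.077711·0.177−8.234316)/0.906234 = 0.889879
λ₂=(a−b·0.177)/D = (1.345209−8.234316·0.177)/0.906234 = -0.123881
w* = 0.889879·g + -0.123881·h:
  w_0 = 0.889879·1.5448 + -0.123881·7.8886 = 0.3975  (Unilever)
  w_1 = 0.889879·3.0039 + -0.123881·18.5148 = 0.3795  (Pfizer)
  w_2 = 0.889879·1.6222 + -0.123881·11.9975 = -0.0427  (JPMorgan)
  w_3 = 0.889879·2.0633 + -0.123881·12.6768 = 0.2657  (Oracle)
Σw_i=1.0000  μᵀw=0.1770
σ²=wᵀΣw=λ₁·μ_p+λ₂ = 0.889879·0.177 + -0.123881 = 0.033628 ≈ 0.0336


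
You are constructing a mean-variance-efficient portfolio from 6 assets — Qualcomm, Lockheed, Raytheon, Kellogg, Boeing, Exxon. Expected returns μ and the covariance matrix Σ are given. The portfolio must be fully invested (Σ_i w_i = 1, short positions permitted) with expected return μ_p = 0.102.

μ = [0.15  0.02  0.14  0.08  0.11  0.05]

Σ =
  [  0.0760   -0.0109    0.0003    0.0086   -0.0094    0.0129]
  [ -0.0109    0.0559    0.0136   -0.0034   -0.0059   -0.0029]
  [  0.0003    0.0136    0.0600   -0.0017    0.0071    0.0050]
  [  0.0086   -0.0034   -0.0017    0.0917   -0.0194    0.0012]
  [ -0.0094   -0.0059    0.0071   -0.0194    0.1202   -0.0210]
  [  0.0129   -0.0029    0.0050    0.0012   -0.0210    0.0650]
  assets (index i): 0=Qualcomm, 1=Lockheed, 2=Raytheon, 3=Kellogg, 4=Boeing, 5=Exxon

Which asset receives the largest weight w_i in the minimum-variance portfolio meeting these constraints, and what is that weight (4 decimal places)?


Qualcomm (0.2245)

u=Σ⁻¹μ = [1.9672  0.4675  2.0469  0.9976  1.2412  0.6248]
v=Σ⁻¹𝟙 = [13.5910  21.7487  8.7842  13.5859  15.2063  17.6439]
a=μᵀu=0.838574  b=𝟙ᵀu=7.345175  c=𝟙ᵀv=90.560031  D=ac−b²=21.989714
λ₁=(c·0.102−b)/D = (90.560031·0.102−7.345175)/21.989714 = 0.086038
λ₂=(a−b·0.102)/D = (0.838574−7.345175·0.102)/21.989714 = 0.004064
w* = 0.086038·u + 0.004064·v:
  w_0 = 0.086038·1.9672 + 0.004064·13.5910 = 0.2245  (Qualcomm)
  w_1 = 0.086038·0.4675 + 0.004064·21.7487 = 0.1286  (Lockheed)
  w_2 = 0.086038·2.0469 + 0.004064·8.7842 = 0.2118  (Raytheon)
  w_3 = 0.086038·0.9976 + 0.004064·13.5859 = 0.1410  (Kellogg)
  w_4 = 0.086038·1.2412 + 0.004064·15.2063 = 0.1686  (Boeing)
  w_5 = 0.086038·0.6248 + 0.004064·17.6439 = 0.1255  (Exxon)
Σw_i=1.0000  μᵀw=0.1020
σ²=wᵀΣw=λ₁·μ_p+λ₂ = 0.086038·0.102 + 0.004064 = 0.012840 ≈ 0.0128


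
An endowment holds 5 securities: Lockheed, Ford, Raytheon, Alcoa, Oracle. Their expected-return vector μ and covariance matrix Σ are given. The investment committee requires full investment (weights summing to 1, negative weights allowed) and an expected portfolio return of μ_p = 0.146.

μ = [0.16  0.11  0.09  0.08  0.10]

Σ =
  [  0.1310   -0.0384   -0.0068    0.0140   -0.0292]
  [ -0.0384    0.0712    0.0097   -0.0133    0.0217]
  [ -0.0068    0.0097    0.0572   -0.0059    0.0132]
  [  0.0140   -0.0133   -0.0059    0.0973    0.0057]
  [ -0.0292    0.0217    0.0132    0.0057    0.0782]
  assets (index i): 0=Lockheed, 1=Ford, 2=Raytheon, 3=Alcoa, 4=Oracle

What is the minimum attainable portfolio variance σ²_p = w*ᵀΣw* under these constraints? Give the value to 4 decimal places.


x=Σ⁻¹μ = [2.1380  2.3319  1.2519  0.8414  1.1574]
y=Σ⁻¹𝟙 = [15.0292  19.2194  14.9039  11.0751  9.7434]
a=μᵀx=0.894299  b=𝟙ᵀx=7.720501  c=𝟙ᵀy=69.970937  D=ac−b²=2.968812
λ₁=(c·0.146−b)/D = (69.970937·0.146−7.720501)/2.968812 = 0.840490
λ₂=(a−b·0.146)/D = (0.894299−7.720501·0.146)/2.968812 = -0.078447
w* = 0.840490·x + -0.078447·y:
  w_0 = 0.840490·2.1380 + -0.078447·15.0292 = 0.6179  (Lockheed)
  w_1 = 0.840490·2.3319 + -0.078447·19.2194 = 0.4522  (Ford)
  w_2 = 0.840490·1.2519 + -0.078447·14.9039 = -0.1170  (Raytheon)
  w_3 = 0.840490·0.8414 + -0.078447·11.0751 = -0.1616  (Alcoa)
  w_4 = 0.840490·1.1574 + -0.078447·9.7434 = 0.2084  (Oracle)
Σw_i=1.0000  μᵀw=0.1460
σ²=wᵀΣw=λ₁·μ_p+λ₂ = 0.840490·0.146 + -0.078447 = 0.044265 ≈ 0.0443

0.0443


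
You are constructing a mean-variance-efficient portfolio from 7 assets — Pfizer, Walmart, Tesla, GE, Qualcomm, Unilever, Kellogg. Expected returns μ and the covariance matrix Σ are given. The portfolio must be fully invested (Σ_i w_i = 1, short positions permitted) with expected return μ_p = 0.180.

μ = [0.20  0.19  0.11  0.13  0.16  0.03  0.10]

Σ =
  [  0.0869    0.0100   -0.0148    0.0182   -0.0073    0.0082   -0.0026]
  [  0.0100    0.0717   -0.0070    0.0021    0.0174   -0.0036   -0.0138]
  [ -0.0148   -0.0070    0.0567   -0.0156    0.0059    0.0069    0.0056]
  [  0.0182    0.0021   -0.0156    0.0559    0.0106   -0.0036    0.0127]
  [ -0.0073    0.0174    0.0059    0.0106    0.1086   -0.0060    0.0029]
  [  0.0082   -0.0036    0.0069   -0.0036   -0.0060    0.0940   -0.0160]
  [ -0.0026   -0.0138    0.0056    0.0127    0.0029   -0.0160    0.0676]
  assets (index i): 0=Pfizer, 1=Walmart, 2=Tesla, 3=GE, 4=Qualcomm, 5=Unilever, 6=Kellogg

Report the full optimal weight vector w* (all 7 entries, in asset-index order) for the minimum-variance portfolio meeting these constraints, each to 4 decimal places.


0.3156  0.2955  0.2626  0.1127  0.1010  -0.1397  0.0523

u=Σ⁻¹μ = [2.1975  2.7126  3.0784  1.8820  0.8155  0.3964  1.5678]
v=Σ⁻¹𝟙 = [9.6740  17.0592  23.3168  16.8564  4.4652  12.4416  16.3023]
a=μᵀu=1.837325  b=𝟙ᵀu=12.650142  c=𝟙ᵀv=100.115536  D=ac−b²=23.918676
λ₁=(c·0.180−b)/D = (100.115536·0.180−12.650142)/23.918676 = 0.224538
λ₂=(a−b·0.180)/D = (1.837325−12.650142·0.180)/23.918676 = -0.018383
w* = 0.224538·u + -0.018383·v:
  w_0 = 0.224538·2.1975 + -0.018383·9.6740 = 0.3156  (Pfizer)
  w_1 = 0.224538·2.7126 + -0.018383·17.0592 = 0.2955  (Walmart)
  w_2 = 0.224538·3.0784 + -0.018383·23.3168 = 0.2626  (Tesla)
  w_3 = 0.224538·1.8820 + -0.018383·16.8564 = 0.1127  (GE)
  w_4 = 0.224538·0.8155 + -0.018383·4.4652 = 0.1010  (Qualcomm)
  w_5 = 0.224538·0.3964 + -0.018383·12.4416 = -0.1397  (Unilever)
  w_6 = 0.224538·1.5678 + -0.018383·16.3023 = 0.0523  (Kellogg)
Σw_i=1.0000  μᵀw=0.1800
σ²=wᵀΣw=λ₁·μ_p+λ₂ = 0.224538·0.180 + -0.018383 = 0.022034 ≈ 0.0220


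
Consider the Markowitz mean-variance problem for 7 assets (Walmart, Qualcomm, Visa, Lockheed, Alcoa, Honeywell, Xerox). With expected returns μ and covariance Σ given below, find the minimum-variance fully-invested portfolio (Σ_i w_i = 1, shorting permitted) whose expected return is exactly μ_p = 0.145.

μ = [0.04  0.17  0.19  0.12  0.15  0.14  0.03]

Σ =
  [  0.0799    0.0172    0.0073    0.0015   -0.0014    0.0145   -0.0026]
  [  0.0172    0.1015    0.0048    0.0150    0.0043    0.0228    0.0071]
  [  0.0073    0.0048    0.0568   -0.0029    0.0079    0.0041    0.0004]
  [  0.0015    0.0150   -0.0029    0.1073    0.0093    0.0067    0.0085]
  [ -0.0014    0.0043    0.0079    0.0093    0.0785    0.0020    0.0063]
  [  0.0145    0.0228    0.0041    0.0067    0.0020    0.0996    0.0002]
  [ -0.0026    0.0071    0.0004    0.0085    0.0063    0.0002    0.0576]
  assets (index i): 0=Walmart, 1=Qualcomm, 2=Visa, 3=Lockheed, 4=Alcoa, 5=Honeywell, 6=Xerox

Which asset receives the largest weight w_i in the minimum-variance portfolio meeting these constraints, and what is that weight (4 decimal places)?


x=Σ⁻¹μ = [-0.1902  1.1574  3.0502  0.8549  1.4062  0.9569  0.0651]
y=Σ⁻¹𝟙 = [9.7546  3.6063  14.5471  6.6696  9.0702  6.5343  15.2569]
a=μᵀx=1.218136  b=𝟙ᵀx=7.300595  c=𝟙ᵀy=65.438984  D=ac−b²=26.414903
λ₁=(c·0.145−b)/D = (65.438984·0.145−7.300595)/26.414903 = 0.082834
λ₂=(a−b·0.145)/D = (1.218136−7.300595·0.145)/26.414903 = 0.006040
w* = 0.082834·x + 0.006040·y:
  w_0 = 0.082834·-0.1902 + 0.006040·9.7546 = 0.0432  (Walmart)
  w_1 = 0.082834·1.1574 + 0.006040·3.6063 = 0.1177  (Qualcomm)
  w_2 = 0.082834·3.0502 + 0.006040·14.5471 = 0.3405  (Visa)
  w_3 = 0.082834·0.8549 + 0.006040·6.6696 = 0.1111  (Lockheed)
  w_4 = 0.082834·1.4062 + 0.006040·9.0702 = 0.1713  (Alcoa)
  w_5 = 0.082834·0.9569 + 0.006040·6.5343 = 0.1187  (Honeywell)
  w_6 = 0.082834·0.0651 + 0.006040·15.2569 = 0.0975  (Xerox)
Σw_i=1.0000  μᵀw=0.1450
σ²=wᵀΣw=λ₁·μ_p+λ₂ = 0.082834·0.145 + 0.006040 = 0.018051 ≈ 0.0181

Visa (0.3405)


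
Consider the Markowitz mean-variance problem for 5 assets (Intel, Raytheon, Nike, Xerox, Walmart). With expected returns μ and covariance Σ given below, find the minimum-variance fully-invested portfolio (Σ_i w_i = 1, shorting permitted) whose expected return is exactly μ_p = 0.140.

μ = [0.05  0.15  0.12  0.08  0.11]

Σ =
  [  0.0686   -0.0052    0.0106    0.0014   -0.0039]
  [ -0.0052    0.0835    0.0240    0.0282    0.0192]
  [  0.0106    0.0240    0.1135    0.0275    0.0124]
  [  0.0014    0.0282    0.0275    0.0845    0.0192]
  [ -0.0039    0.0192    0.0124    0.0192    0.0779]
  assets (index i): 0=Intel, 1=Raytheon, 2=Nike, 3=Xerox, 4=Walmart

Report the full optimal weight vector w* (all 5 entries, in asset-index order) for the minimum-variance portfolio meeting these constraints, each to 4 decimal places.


p=Σ⁻¹μ = [0.8079  1.4423  0.5572  0.0440  0.9975]
q=Σ⁻¹𝟙 = [15.0953  7.8040  3.3078  5.6901  9.7403]
a=μᵀp=0.436854  b=𝟙ᵀp=3.848942  c=𝟙ᵀq=41.637526  D=ac−b²=3.375145
λ₁=(c·0.140−b)/D = (41.637526·0.140−3.848942)/3.375145 = 0.586734
λ₂=(a−b·0.140)/D = (0.436854−3.848942·0.140)/3.375145 = -0.030220
w* = 0.586734·p + -0.030220·q:
  w_0 = 0.586734·0.8079 + -0.030220·15.0953 = 0.0178  (Intel)
  w_1 = 0.586734·1.4423 + -0.030220·7.8040 = 0.6104  (Raytheon)
  w_2 = 0.586734·0.5572 + -0.030220·3.3078 = 0.2270  (Nike)
  w_3 = 0.586734·0.0440 + -0.030220·5.6901 = -0.1461  (Xerox)
  w_4 = 0.586734·0.9975 + -0.030220·9.7403 = 0.2909  (Walmart)
Σw_i=1.0000  μᵀw=0.1400
σ²=wᵀΣw=λ₁·μ_p+λ₂ = 0.586734·0.140 + -0.030220 = 0.051922 ≈ 0.0519

0.0178  0.6104  0.2270  -0.1461  0.2909


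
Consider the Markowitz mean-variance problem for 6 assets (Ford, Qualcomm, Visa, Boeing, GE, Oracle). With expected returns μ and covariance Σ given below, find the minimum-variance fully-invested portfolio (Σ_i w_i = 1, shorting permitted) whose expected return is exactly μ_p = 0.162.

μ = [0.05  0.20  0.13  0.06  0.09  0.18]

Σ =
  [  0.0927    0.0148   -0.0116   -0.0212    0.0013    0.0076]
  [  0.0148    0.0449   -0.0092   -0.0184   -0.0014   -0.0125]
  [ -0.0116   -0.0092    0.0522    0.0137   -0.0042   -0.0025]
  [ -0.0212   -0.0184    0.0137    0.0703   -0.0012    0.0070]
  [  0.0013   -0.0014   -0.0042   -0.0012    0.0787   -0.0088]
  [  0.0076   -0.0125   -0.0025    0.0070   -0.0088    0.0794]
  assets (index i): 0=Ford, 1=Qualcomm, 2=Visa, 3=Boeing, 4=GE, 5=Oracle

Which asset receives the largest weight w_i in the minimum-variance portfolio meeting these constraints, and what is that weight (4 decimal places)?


g=Σ⁻¹μ = [-0.0610  6.9209  3.5906  1.6264  1.8800  3.5404]
h=Σ⁻¹𝟙 = [10.9159  38.0653  25.0012  21.0693  16.9102  18.3461]
a=μᵀg=2.751977  b=𝟙ᵀg=17.497398  c=𝟙ᵀh=130.308078  D=ac−b²=52.445881
λ₁=(c·0.162−b)/D = (130.308078·0.162−17.497398)/52.445881 = 0.068881
λ₂=(a−b·0.162)/D = (2.751977−17.497398·0.162)/52.445881 = -0.001575
w* = 0.068881·g + -0.001575·h:
  w_0 = 0.068881·-0.0610 + -0.001575·10.9159 = -0.0214  (Ford)
  w_1 = 0.068881·6.9209 + -0.001575·38.0653 = 0.4168  (Qualcomm)
  w_2 = 0.068881·3.5906 + -0.001575·25.0012 = 0.2079  (Visa)
  w_3 = 0.068881·1.6264 + -0.001575·21.0693 = 0.0788  (Boeing)
  w_4 = 0.068881·1.8800 + -0.001575·16.9102 = 0.1029  (GE)
  w_5 = 0.068881·3.5404 + -0.001575·18.3461 = 0.2150  (Oracle)
Σw_i=1.0000  μᵀw=0.1620
σ²=wᵀΣw=λ₁·μ_p+λ₂ = 0.068881·0.162 + -0.001575 = 0.009584 ≈ 0.0096

Qualcomm (0.4168)


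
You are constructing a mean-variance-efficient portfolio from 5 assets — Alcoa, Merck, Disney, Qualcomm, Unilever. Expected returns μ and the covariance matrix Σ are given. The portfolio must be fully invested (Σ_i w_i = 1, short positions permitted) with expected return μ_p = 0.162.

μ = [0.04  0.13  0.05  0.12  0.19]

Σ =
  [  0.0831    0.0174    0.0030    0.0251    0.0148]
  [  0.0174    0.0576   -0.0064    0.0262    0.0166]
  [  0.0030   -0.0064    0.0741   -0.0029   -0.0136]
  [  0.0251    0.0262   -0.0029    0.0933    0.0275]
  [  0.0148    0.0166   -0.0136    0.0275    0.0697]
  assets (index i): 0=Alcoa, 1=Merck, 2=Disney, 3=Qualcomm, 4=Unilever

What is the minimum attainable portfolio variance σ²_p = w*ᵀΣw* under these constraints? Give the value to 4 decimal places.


0.0342

p=Σ⁻¹μ = [-0.4460  1.6976  1.3235  0.2062  2.5932]
q=Σ⁻¹𝟙 = [5.8125  12.7910  16.7304  2.4366  12.3698]
a=μᵀp=0.786481  b=𝟙ᵀp=5.374489  c=𝟙ᵀq=50.140149  D=ac−b²=10.549133
λ₁=(c·0.162−b)/D = (50.140149·0.162−5.374489)/10.549133 = 0.260516
λ₂=(a−b·0.162)/D = (0.786481−5.374489·0.162)/10.549133 = -0.007980
w* = 0.260516·p + -0.007980·q:
  w_0 = 0.260516·-0.4460 + -0.007980·5.8125 = -0.1626  (Alcoa)
  w_1 = 0.260516·1.6976 + -0.007980·12.7910 = 0.3402  (Merck)
  w_2 = 0.260516·1.3235 + -0.007980·16.7304 = 0.2113  (Disney)
  w_3 = 0.260516·0.2062 + -0.007980·2.4366 = 0.0343  (Qualcomm)
  w_4 = 0.260516·2.5932 + -0.007980·12.3698 = 0.5769  (Unilever)
Σw_i=1.0000  μᵀw=0.1620
σ²=wᵀΣw=λ₁·μ_p+λ₂ = 0.260516·0.162 + -0.007980 = 0.034223 ≈ 0.0342


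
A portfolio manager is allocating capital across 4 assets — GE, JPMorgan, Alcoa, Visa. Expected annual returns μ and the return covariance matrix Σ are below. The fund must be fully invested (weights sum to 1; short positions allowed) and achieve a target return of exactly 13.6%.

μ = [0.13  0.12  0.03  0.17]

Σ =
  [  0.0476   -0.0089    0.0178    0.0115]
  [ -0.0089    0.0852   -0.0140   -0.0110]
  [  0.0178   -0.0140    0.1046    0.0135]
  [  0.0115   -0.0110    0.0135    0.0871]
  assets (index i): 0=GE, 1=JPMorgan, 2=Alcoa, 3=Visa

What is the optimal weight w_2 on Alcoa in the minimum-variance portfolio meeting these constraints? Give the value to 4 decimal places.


0.0168

x=Σ⁻¹μ = [2.6965  1.9045  -0.1573  1.8607]
y=Σ⁻¹𝟙 = [18.9394  16.1814  7.2248  9.9042]
a=μᵀx=0.890676  b=𝟙ᵀx=6.304347  c=𝟙ᵀy=52.249765  D=ac−b²=6.792825
λ₁=(c·0.136−b)/D = (52.249765·0.136−6.304347)/6.792825 = 0.118010
λ₂=(a−b·0.136)/D = (0.890676−6.304347·0.136)/6.792825 = 0.004900
w* = 0.118010·x + 0.004900·y:
  w_0 = 0.118010·2.6965 + 0.004900·18.9394 = 0.4110  (GE)
  w_1 = 0.118010·1.9045 + 0.004900·16.1814 = 0.3040  (JPMorgan)
  w_2 = 0.118010·-0.1573 + 0.004900·7.2248 = 0.0168  (Alcoa)
  w_3 = 0.118010·1.8607 + 0.004900·9.9042 = 0.2681  (Visa)
Σw_i=1.0000  μᵀw=0.1360
σ²=wᵀΣw=λ₁·μ_p+λ₂ = 0.118010·0.136 + 0.004900 = 0.020949 ≈ 0.0209


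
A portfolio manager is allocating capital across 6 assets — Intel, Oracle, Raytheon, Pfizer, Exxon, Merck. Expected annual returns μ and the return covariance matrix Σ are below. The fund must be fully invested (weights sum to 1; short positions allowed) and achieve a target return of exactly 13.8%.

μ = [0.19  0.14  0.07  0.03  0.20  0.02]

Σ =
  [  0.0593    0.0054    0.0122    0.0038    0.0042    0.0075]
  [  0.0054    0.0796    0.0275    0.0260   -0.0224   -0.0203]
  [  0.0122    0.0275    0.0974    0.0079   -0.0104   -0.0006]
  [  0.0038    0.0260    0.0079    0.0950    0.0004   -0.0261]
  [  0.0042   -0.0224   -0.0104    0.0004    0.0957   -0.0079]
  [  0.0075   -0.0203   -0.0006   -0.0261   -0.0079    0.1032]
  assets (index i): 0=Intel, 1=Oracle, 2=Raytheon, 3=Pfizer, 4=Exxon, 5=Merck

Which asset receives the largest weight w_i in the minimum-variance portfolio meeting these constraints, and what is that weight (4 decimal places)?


Exxon (0.2580)

u=Σ⁻¹μ = [2.7343  2.5975  -0.0453  -0.3413  2.6256  0.6204]
v=Σ⁻¹𝟙 = [10.6624  14.9907  5.6439  9.7304  15.3450  15.5322]
a=μᵀu=1.407278  b=𝟙ᵀu=8.191173  c=𝟙ᵀv=71.904498  D=ac−b²=34.094275
λ₁=(c·0.138−b)/D = (71.904498·0.138−8.191173)/34.094275 = 0.050790
λ₂=(a−b·0.138)/D = (1.407278−8.191173·0.138)/34.094275 = 0.008121
w* = 0.050790·u + 0.008121·v:
  w_0 = 0.050790·2.7343 + 0.008121·10.6624 = 0.2255  (Intel)
  w_1 = 0.050790·2.5975 + 0.008121·14.9907 = 0.2537  (Oracle)
  w_2 = 0.050790·-0.0453 + 0.008121·5.6439 = 0.0435  (Raytheon)
  w_3 = 0.050790·-0.3413 + 0.008121·9.7304 = 0.0617  (Pfizer)
  w_4 = 0.050790·2.6256 + 0.008121·15.3450 = 0.2580  (Exxon)
  w_5 = 0.050790·0.6204 + 0.008121·15.5322 = 0.1577  (Merck)
Σw_i=1.0000  μᵀw=0.1380
σ²=wᵀΣw=λ₁·μ_p+λ₂ = 0.050790·0.138 + 0.008121 = 0.015130 ≈ 0.0151
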